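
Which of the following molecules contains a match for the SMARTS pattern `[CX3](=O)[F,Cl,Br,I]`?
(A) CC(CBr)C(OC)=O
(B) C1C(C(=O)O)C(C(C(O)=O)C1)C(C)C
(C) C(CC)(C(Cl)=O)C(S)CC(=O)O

C

[CX3](=O)[F,Cl,Br,I] describes a carbonyl carbon bonded to a halogen (an acyl halide).
(A) has a methyl-ester group (-C(=O)OCH3) but the carbonyl is bonded to -O-C, not to a halogen.
(B) has a carboxylic acid group (-C(=O)OH) but the carbonyl is bonded to -OH, not to a halogen.
(C) contains an acyl chloride (-C(=O)Cl), which satisfies every atom and bond constraint.
So the answer is (C).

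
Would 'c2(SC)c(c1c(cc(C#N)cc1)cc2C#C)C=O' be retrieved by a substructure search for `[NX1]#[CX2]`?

Yes

The pattern [NX1]#[CX2] describes a nitrogen triple-bonded to a two-connected carbon — a nitrile.
The molecule carries a nitrile (-C#N), whose atoms satisfy every constraint of the query, so the pattern matches.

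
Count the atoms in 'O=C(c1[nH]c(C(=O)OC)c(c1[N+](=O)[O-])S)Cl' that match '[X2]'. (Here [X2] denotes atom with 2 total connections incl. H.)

2

The query [X2] means: any atom with exactly two total connections (bonds + H).
Check the 16 heavy atoms by environment: 1× n (aromatic, X3) → no; 4× c (aromatic, X3) → no; 1× S (X2) → match; 2× C (X3) → no; 3× O (X1) → no; 1× Cl (X1) → no; 1× O (X2) → match; 1× C (X4) → no; 1× N (charge +1, X3) → no; 1× O (charge -1, X1) → no.
Summing the matching environments: 1 + 1 = 2 matching atoms.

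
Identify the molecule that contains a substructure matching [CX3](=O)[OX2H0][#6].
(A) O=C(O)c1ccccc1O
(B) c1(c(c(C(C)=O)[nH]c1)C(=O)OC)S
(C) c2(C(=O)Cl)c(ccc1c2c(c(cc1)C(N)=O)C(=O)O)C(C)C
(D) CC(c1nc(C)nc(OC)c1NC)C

[CX3](=O)[OX2H0][#6] describes a carbonyl carbon bonded to an oxygen that is itself bonded to carbon (no H on that O) (an ester).
(A) has a carboxylic acid group (-C(=O)OH) but the singly-bonded O carries H (OX2H1, not H0).
(B) contains a methyl-ester group (-C(=O)OCH3), which satisfies every atom and bond constraint.
(C) has a carboxylic acid group (-C(=O)OH) but the singly-bonded O carries H (OX2H1, not H0).
(D) has a methoxy ether (-OCH3) but the ether oxygen is not adjacent to a C=O carbon.
So the answer is (B).

B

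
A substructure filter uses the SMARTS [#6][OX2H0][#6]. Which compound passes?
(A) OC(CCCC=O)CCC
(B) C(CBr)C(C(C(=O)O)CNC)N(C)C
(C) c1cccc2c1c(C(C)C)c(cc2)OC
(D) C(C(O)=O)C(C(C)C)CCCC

[#6][OX2H0][#6] describes an aliphatic oxygen bridging two carbons with no H on the oxygen (an ether).
(A) has a hydroxyl group (-OH) but the oxygen has H1, not H0 bridging two carbons.
(B) has a carboxylic acid group (-C(=O)OH) but the -OH oxygen has H1; the =O is OX1, not OX2.
(C) contains a methoxy ether (-OCH3), which satisfies every atom and bond constraint.
(D) has a carboxylic acid group (-C(=O)OH) but the -OH oxygen has H1; the =O is OX1, not OX2.
So the answer is (C).

C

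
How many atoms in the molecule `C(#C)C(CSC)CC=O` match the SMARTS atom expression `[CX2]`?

The query [CX2] means: C with X2: aliphatic carbon with exactly 2 total connections.
Check the 9 heavy atoms by environment: 4× C (X4) → no; 1× C (X3) → no; 1× O (X1) → no; 1× S (X2) → no; 2× C (X2) → match.
That gives 2 matching atoms.

2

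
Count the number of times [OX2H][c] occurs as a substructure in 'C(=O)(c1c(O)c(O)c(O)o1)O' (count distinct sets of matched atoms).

3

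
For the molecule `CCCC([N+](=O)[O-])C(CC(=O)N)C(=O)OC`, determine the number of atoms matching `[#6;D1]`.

2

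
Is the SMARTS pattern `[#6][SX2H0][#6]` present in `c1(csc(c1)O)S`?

No

The pattern [#6][SX2H0][#6] describes an aliphatic sulfur bridging two carbons with no H on the sulfur — a thioether.
The closest candidate here is a thiol (-SH), but the sulfur has H1, not H0 bridging two carbons. No other fragment satisfies the full query, so there is no match.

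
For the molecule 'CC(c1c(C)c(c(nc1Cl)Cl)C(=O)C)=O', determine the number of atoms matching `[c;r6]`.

5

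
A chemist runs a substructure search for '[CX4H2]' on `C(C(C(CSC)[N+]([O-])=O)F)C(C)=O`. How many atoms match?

2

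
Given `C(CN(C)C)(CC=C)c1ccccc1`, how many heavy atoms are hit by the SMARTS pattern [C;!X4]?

The query [C;!X4] means: aliphatic carbon that does not have four total connections.
Check the 14 heavy atoms by environment: 5× C (X4) → no; 1× N (X3) → no; 6× c (aromatic, X3) → no; 2× C (X3) → match.
That gives 2 matching atoms.

2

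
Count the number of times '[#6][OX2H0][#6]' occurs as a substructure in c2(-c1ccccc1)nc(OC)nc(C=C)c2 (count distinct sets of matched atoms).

1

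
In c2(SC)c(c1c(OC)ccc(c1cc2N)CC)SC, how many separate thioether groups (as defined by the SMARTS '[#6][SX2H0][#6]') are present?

2

[#6][SX2H0][#6] is the SMARTS for a thioether: an aliphatic sulfur bridging two carbons with no H on the sulfur.
The molecule carries 2 separate instances of a methylthio ether (-SCH3) meeting every constraint; each maps to a distinct set of atoms, giving 2 matches.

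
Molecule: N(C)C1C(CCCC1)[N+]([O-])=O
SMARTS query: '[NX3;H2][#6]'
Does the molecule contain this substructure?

The pattern [NX3;H2][#6] describes a trivalent nitrogen with two H attached to carbon — a primary amine.
The closest candidate here is a nitro group (-[N+](=O)[O-]), but the nitrogen is [N+] with no H, not NX3H2. No other fragment satisfies the full query, so there is no match.

No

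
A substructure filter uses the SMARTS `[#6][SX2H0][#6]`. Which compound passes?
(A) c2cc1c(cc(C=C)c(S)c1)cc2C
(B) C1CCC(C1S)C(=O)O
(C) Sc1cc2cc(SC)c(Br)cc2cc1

C

[#6][SX2H0][#6] describes an aliphatic sulfur bridging two carbons with no H on the sulfur (a thioether).
(A) has a thiol (-SH) but the sulfur has H1, not H0 bridging two carbons.
(B) has a thiol (-SH) but the sulfur has H1, not H0 bridging two carbons.
(C) contains a methylthio ether (-SCH3), which satisfies every atom and bond constraint.
So the answer is (C).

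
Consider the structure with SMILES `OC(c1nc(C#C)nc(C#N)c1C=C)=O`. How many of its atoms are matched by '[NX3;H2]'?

Check the 15 heavy atoms by environment: 2× n (aromatic, H0, X2) → no; 4× c (aromatic, H0, X3) → no; 1× C (H1, X3) → no; 1× C (H2, X3) → no; 2× C (H0, X2) → no; 1× C (H1, X2) → no; 1× C (H0, X3) → no; 1× O (H0, X1) → no; 1× O (H1, X2) → no; 1× N (H0, X1) → no.
No environment satisfies the query, so 0 matching atoms.

0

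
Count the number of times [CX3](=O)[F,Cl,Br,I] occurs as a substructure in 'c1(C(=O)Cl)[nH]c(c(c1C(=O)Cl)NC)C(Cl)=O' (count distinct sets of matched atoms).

3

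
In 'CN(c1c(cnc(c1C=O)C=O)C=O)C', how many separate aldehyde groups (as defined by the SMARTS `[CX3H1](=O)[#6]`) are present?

3

[CX3H1](=O)[#6] is the SMARTS for an aldehyde: an sp2 carbon with one H, double-bonded to O and single-bonded to carbon.
The molecule carries 3 separate instances of an aldehyde (-CHO) meeting every constraint; each maps to a distinct set of atoms, giving 3 matches.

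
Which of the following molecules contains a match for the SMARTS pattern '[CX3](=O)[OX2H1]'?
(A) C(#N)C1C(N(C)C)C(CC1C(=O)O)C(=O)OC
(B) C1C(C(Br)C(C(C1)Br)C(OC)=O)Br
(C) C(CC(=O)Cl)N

A

[CX3](=O)[OX2H1] describes an sp2 carbon double-bonded to O and single-bonded to an -OH oxygen (a carboxylic acid).
(A) contains a carboxylic acid group (-C(=O)OH), which satisfies every atom and bond constraint.
(B) has a methyl-ester group (-C(=O)OCH3) but the singly-bonded O has no H (OX2H0, not OX2H1).
(C) has an acyl chloride (-C(=O)Cl) but the carbonyl is bonded to Cl, not to an -OH oxygen.
So the answer is (A).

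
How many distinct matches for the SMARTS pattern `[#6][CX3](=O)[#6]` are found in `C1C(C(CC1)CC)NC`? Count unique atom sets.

[#6][CX3](=O)[#6] is the SMARTS for a ketone: a carbonyl carbon (no H) flanked by two carbons.
No fragment in the molecule satisfies every constraint, giving 0 matches.

0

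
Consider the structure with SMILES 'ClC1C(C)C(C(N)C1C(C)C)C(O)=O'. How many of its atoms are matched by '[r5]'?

5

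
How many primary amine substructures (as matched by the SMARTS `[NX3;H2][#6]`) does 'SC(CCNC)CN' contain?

[NX3;H2][#6] is the SMARTS for a primary amine: a trivalent nitrogen with two H attached to carbon.
Exactly one fragment in the molecule meets all constraints, giving 1 match.

1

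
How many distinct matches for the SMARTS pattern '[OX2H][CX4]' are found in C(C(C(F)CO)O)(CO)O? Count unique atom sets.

4

[OX2H][CX4] is the SMARTS for an aliphatic alcohol: a hydroxyl oxygen bound to an sp3 (X4) carbon.
The molecule carries 4 separate instances of a hydroxyl group (-OH) meeting every constraint; each maps to a distinct set of atoms, giving 4 matches.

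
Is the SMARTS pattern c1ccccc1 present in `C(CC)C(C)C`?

The pattern c1ccccc1 describes six aromatic carbons in a ring — a benzene ring.
The closest candidate here is a methyl group (-CH3), but no six-membered all-carbon aromatic ring is present. No other fragment satisfies the full query, so there is no match.

No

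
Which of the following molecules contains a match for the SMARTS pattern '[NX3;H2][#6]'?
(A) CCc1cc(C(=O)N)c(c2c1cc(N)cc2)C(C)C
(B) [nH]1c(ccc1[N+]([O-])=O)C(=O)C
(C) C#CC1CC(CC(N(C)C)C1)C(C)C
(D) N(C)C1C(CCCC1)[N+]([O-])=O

A

[NX3;H2][#6] describes a trivalent nitrogen with two H attached to carbon (a primary amine).
(A) contains a primary amino group (-NH2), which satisfies every atom and bond constraint.
(B) has a nitro group (-[N+](=O)[O-]) but the nitrogen is [N+] with no H, not NX3H2.
(C) has a dimethylamino group (-N(CH3)2) but the nitrogen has H0, not H2.
(D) has an N-methylamino group (-NHCH3) but the nitrogen bears two carbons and only one H (H1), not H2.
So the answer is (A).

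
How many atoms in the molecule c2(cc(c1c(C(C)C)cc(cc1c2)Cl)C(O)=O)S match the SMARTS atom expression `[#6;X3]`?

The query [#6;X3] means: any carbon (aromatic or not) with three total connections.
Check the 18 heavy atoms by environment: 10× c (aromatic, X3) → match; 1× S (X2) → no; 3× C (X4) → no; 1× C (X3) → match; 1× O (X1) → no; 1× O (X2) → no; 1× Cl (X1) → no.
Summing the matching environments: 10 + 1 = 11 matching atoms.

11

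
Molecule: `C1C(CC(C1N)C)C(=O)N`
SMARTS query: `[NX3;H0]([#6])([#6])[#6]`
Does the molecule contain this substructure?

No

The pattern [NX3;H0]([#6])([#6])[#6] describes a trivalent nitrogen with no H, bonded to three carbons — a tertiary amine.
The closest candidate here is a primary amide (-C(=O)NH2), but the amide nitrogen has H2 and only one carbon neighbour. No other fragment satisfies the full query, so there is no match.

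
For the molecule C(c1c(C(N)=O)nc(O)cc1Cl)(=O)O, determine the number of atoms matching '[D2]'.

2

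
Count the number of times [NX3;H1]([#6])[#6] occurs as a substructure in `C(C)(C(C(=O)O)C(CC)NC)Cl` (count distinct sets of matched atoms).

[NX3;H1]([#6])[#6] is the SMARTS for a secondary amine: a trivalent nitrogen with one H, bonded to two carbons.
Exactly one fragment in the molecule meets all constraints, giving 1 match.

1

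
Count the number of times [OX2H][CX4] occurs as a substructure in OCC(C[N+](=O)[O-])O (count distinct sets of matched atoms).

[OX2H][CX4] is the SMARTS for an aliphatic alcohol: a hydroxyl oxygen bound to an sp3 (X4) carbon.
The molecule carries 2 separate instances of a hydroxyl group (-OH) meeting every constraint; each maps to a distinct set of atoms, giving 2 matches.

2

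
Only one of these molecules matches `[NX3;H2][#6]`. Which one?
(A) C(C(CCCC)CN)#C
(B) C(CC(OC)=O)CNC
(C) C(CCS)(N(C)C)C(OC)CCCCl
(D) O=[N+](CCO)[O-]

A

[NX3;H2][#6] describes a trivalent nitrogen with two H attached to carbon (a primary amine).
(A) contains a primary amino group (-NH2), which satisfies every atom and bond constraint.
(B) has an N-methylamino group (-NHCH3) but the nitrogen bears two carbons and only one H (H1), not H2.
(C) has a dimethylamino group (-N(CH3)2) but the nitrogen has H0, not H2.
(D) has a nitro group (-[N+](=O)[O-]) but the nitrogen is [N+] with no H, not NX3H2.
So the answer is (A).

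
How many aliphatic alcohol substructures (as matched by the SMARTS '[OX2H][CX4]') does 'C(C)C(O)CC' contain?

[OX2H][CX4] is the SMARTS for an aliphatic alcohol: a hydroxyl oxygen bound to an sp3 (X4) carbon.
Exactly one fragment in the molecule meets all constraints, giving 1 match.

1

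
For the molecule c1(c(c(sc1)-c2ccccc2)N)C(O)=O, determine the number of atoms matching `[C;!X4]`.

1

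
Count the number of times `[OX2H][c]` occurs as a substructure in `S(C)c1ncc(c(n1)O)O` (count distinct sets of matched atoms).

[OX2H][c] is the SMARTS for a phenol: a hydroxyl oxygen attached to an aromatic carbon.
The molecule carries 2 separate instances of a hydroxyl group (-OH) meeting every constraint; each maps to a distinct set of atoms, giving 2 matches.

2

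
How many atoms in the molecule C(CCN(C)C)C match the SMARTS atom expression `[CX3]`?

The query [CX3] means: C with X3: aliphatic carbon with exactly 3 total connections.
Check the 7 heavy atoms by environment: 6× C (X4) → no; 1× N (X3) → no.
No environment satisfies the query, so 0 matching atoms.

0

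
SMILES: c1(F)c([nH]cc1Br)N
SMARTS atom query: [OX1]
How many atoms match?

0

The query [OX1] means: aliphatic oxygen with one total connection — typically a carbonyl =O or an oxide.
Check the 8 heavy atoms by environment: 1× n (aromatic, X3) → no; 4× c (aromatic, X3) → no; 1× Br (X1) → no; 1× N (X3) → no; 1× F (X1) → no.
No environment satisfies the query, so 0 matching atoms.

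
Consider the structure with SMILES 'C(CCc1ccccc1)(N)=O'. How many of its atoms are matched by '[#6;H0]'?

2

The query [#6;H0] means: any carbon with no attached hydrogen.
Check the 11 heavy atoms by environment: 2× C (H2) → no; 1× c (aromatic, H0) → match; 5× c (aromatic, H1) → no; 1× C (H0) → match; 1× O (H0) → no; 1× N (H2) → no.
Summing the matching environments: 1 + 1 = 2 matching atoms.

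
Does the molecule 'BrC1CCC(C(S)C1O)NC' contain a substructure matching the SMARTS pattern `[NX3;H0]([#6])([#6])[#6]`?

No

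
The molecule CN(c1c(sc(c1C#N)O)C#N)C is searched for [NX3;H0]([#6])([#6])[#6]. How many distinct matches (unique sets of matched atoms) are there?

[NX3;H0]([#6])([#6])[#6] is the SMARTS for a tertiary amine: a trivalent nitrogen with no H, bonded to three carbons.
Exactly one fragment in the molecule meets all constraints, giving 1 match.

1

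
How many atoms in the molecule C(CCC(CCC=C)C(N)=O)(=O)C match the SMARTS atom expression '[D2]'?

5

The query [D2] means: atom with exactly two heavy-atom neighbours.
Check the 13 heavy atoms by environment: 5× C (D2) → match; 3× C (D3) → no; 2× O (D1) → no; 2× C (D1) → no; 1× N (D1) → no.
That gives 5 matching atoms.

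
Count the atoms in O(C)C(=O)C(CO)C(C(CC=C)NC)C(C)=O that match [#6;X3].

4

The query [#6;X3] means: any carbon (aromatic or not) with three total connections.
Check the 17 heavy atoms by environment: 8× C (X4) → no; 4× C (X3) → match; 2× O (X1) → no; 1× N (X3) → no; 2× O (X2) → no.
That gives 4 matching atoms.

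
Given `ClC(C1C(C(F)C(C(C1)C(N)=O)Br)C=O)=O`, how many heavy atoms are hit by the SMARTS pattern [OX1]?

3

The query [OX1] means: aliphatic oxygen with one total connection — typically a carbonyl =O or an oxide.
Check the 16 heavy atoms by environment: 6× C (X4) → no; 3× C (X3) → no; 3× O (X1) → match; 1× N (X3) → no; 1× Br (X1) → no; 1× F (X1) → no; 1× Cl (X1) → no.
That gives 3 matching atoms.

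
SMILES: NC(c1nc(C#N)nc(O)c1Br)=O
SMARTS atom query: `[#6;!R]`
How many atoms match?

2

The query [#6;!R] means: carbon not in any ring.
Check the 13 heavy atoms by environment: 2× n (aromatic, in 6-ring) → no; 4× c (aromatic, in 6-ring) → no; 1× Br (acyclic) → no; 2× C (acyclic) → match; 2× N (acyclic) → no; 2× O (acyclic) → no.
That gives 2 matching atoms.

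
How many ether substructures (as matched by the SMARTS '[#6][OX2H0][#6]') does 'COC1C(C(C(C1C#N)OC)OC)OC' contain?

[#6][OX2H0][#6] is the SMARTS for an ether: an aliphatic oxygen bridging two carbons with no H on the oxygen.
The molecule carries 4 separate instances of a methoxy ether (-OCH3) meeting every constraint; each maps to a distinct set of atoms, giving 4 matches.

4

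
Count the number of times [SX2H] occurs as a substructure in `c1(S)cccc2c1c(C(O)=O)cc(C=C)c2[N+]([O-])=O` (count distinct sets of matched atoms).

1

[SX2H] is the SMARTS for a thiol: an aliphatic sulfur with two connections, one being H.
Exactly one fragment in the molecule meets all constraints, giving 1 match.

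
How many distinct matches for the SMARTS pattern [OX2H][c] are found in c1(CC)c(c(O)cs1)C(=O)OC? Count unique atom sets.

1

[OX2H][c] is the SMARTS for a phenol: a hydroxyl oxygen attached to an aromatic carbon.
Exactly one fragment in the molecule meets all constraints, giving 1 match.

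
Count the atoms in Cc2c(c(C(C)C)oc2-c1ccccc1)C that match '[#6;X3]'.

Check the 16 heavy atoms by environment: 1× o (aromatic, X2) → no; 10× c (aromatic, X3) → match; 5× C (X4) → no.
That gives 10 matching atoms.

10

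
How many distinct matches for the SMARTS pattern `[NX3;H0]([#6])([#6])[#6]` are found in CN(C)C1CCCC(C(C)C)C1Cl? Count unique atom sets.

1

[NX3;H0]([#6])([#6])[#6] is the SMARTS for a tertiary amine: a trivalent nitrogen with no H, bonded to three carbons.
Exactly one fragment in the molecule meets all constraints, giving 1 match.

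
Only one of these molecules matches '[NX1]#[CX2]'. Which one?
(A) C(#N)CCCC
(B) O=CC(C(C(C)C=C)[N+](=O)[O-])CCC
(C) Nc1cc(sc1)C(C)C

[NX1]#[CX2] describes a nitrogen triple-bonded to a two-connected carbon (a nitrile).
(A) contains a nitrile (-C#N), which satisfies every atom and bond constraint.
(B) has a nitro group (-[N+](=O)[O-]) but there is no C#N triple bond.
(C) has a primary amino group (-NH2) but the nitrogen is NX3 (three connections), not NX1 triple-bonded.
So the answer is (A).

A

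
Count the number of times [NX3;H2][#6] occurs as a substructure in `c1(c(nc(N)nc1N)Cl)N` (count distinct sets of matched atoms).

[NX3;H2][#6] is the SMARTS for a primary amine: a trivalent nitrogen with two H attached to carbon.
The molecule carries 3 separate instances of a primary amino group (-NH2) meeting every constraint; each maps to a distinct set of atoms, giving 3 matches.

3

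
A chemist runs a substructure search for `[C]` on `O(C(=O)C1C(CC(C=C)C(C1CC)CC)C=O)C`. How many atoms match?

Check the 18 heavy atoms by environment: 15× C → match; 3× O → no.
That gives 15 matching atoms.

15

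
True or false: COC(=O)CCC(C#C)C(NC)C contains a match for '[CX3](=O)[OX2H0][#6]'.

The pattern [CX3](=O)[OX2H0][#6] describes a carbonyl carbon bonded to an oxygen that is itself bonded to carbon (no H on that O) — an ester.
The molecule carries a methyl-ester group (-C(=O)OCH3), whose atoms satisfy every constraint of the query, so the pattern matches.

True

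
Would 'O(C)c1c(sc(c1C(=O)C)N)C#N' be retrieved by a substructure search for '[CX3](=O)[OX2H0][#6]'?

No

The pattern [CX3](=O)[OX2H0][#6] describes a carbonyl carbon bonded to an oxygen that is itself bonded to carbon (no H on that O) — an ester.
The closest candidate here is a methoxy ether (-OCH3), but the ether oxygen is not adjacent to a C=O carbon. No other fragment satisfies the full query, so there is no match.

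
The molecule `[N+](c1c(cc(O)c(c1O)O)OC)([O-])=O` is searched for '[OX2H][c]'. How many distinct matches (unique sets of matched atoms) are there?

3

[OX2H][c] is the SMARTS for a phenol: a hydroxyl oxygen attached to an aromatic carbon.
The molecule carries 3 separate instances of a hydroxyl group (-OH) meeting every constraint; each maps to a distinct set of atoms, giving 3 matches.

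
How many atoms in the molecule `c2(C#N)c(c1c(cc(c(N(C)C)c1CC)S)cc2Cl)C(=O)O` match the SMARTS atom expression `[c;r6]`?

Check the 22 heavy atoms by environment: 10× c (aromatic, in 6-ring) → match; 6× C (acyclic) → no; 2× O (acyclic) → no; 1× S (acyclic) → no; 2× N (acyclic) → no; 1× Cl (acyclic) → no.
That gives 10 matching atoms.

10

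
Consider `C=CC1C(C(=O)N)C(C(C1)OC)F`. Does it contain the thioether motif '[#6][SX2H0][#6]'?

No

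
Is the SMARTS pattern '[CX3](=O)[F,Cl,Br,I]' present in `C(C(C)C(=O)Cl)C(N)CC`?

Yes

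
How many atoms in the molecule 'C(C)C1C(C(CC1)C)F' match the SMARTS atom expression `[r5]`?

5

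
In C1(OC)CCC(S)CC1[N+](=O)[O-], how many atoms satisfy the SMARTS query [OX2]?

The query [OX2] means: aliphatic oxygen with two total connections — ether, hydroxyl, or ester single-bond O.
Check the 12 heavy atoms by environment: 7× C (X4) → no; 1× S (X2) → no; 1× O (X2) → match; 1× N (charge +1, X3) → no; 1× O (charge -1, X1) → no; 1× O (X1) → no.
That gives 1 matching atom.

1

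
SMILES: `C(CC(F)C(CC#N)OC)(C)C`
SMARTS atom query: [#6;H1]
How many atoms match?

The query [#6;H1] means: any carbon bearing exactly one hydrogen.
Check the 12 heavy atoms by environment: 2× C (H2) → no; 3× C (H1) → match; 3× C (H3) → no; 1× C (H0) → no; 1× N (H0) → no; 1× O (H0) → no; 1× F (H0) → no.
That gives 3 matching atoms.

3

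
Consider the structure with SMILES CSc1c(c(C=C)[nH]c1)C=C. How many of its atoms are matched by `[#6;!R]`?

Check the 11 heavy atoms by environment: 1× n (aromatic, in 5-ring) → no; 4× c (aromatic, in 5-ring) → no; 5× C (acyclic) → match; 1× S (acyclic) → no.
That gives 5 matching atoms.

5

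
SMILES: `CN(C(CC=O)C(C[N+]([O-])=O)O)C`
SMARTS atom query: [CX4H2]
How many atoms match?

The query [CX4H2] means: sp3 carbon (X4) with exactly two hydrogens.
Check the 13 heavy atoms by environment: 2× C (H2, X4) → match; 2× C (H1, X4) → no; 1× C (H1, X3) → no; 2× O (H0, X1) → no; 1× N (H0, X3) → no; 2× C (H3, X4) → no; 1× N (charge +1, H0, X3) → no; 1× O (charge -1, H0, X1) → no; 1× O (H1, X2) → no.
That gives 2 matching atoms.

2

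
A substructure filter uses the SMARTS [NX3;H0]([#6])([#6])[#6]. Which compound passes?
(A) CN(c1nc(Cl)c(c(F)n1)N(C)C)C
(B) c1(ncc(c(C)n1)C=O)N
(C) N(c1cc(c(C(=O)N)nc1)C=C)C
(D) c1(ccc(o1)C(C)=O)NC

[NX3;H0]([#6])([#6])[#6] describes a trivalent nitrogen with no H, bonded to three carbons (a tertiary amine).
(A) contains a dimethylamino group (-N(CH3)2), which satisfies every atom and bond constraint.
(B) has a primary amino group (-NH2) but the nitrogen has H2, not H0 with three carbons.
(C) has an N-methylamino group (-NHCH3) but the nitrogen still has one H (H1), not H0.
(D) has an N-methylamino group (-NHCH3) but the nitrogen still has one H (H1), not H0.
So the answer is (A).

A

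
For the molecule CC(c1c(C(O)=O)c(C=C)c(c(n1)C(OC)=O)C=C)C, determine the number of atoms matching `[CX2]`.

The query [CX2] means: C with X2: aliphatic carbon with exactly 2 total connections.
Check the 20 heavy atoms by environment: 1× n (aromatic, X2) → no; 5× c (aromatic, X3) → no; 6× C (X3) → no; 2× O (X1) → no; 2× O (X2) → no; 4× C (X4) → no.
No environment satisfies the query, so 0 matching atoms.

0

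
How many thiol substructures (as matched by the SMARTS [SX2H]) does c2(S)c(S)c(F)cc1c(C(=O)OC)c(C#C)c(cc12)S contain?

3

[SX2H] is the SMARTS for a thiol: an aliphatic sulfur with two connections, one being H.
The molecule carries 3 separate instances of a thiol (-SH) meeting every constraint; each maps to a distinct set of atoms, giving 3 matches.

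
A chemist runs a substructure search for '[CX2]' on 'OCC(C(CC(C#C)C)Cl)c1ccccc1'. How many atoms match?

2

The query [CX2] means: C with X2: aliphatic carbon with exactly 2 total connections.
Check the 16 heavy atoms by environment: 6× C (X4) → no; 6× c (aromatic, X3) → no; 2× C (X2) → match; 1× Cl (X1) → no; 1× O (X2) → no.
That gives 2 matching atoms.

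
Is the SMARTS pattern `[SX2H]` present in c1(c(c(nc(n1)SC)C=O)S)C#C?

Yes

The pattern [SX2H] describes an aliphatic sulfur with two connections, one being H — a thiol.
The molecule carries a thiol (-SH), whose atoms satisfy every constraint of the query, so the pattern matches.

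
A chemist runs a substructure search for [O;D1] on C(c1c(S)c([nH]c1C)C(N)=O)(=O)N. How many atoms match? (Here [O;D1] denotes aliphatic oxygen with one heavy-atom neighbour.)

2

The query [O;D1] means: aliphatic oxygen bonded to exactly one heavy atom.
Check the 13 heavy atoms by environment: 1× n (aromatic, D2) → no; 4× c (aromatic, D3) → no; 1× C (D1) → no; 1× S (D1) → no; 2× C (D3) → no; 2× O (D1) → match; 2× N (D1) → no.
That gives 2 matching atoms.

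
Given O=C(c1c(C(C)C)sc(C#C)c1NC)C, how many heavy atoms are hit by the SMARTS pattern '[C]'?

8

The query [C] means: uppercase C matches aliphatic (non-aromatic) carbon only.
Check the 15 heavy atoms by environment: 1× s (aromatic) → no; 4× c (aromatic) → no; 8× C → match; 1× O → no; 1× N → no.
That gives 8 matching atoms.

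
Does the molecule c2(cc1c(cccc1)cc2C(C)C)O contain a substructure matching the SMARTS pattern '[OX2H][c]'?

Yes

The pattern [OX2H][c] describes a hydroxyl oxygen attached to an aromatic carbon — a phenol.
The molecule carries a hydroxyl group (-OH), whose atoms satisfy every constraint of the query, so the pattern matches.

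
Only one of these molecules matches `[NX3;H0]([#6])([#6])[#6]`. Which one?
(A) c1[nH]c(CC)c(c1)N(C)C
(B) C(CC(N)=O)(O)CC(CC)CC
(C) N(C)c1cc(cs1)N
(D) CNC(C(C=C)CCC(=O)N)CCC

[NX3;H0]([#6])([#6])[#6] describes a trivalent nitrogen with no H, bonded to three carbons (a tertiary amine).
(A) contains a dimethylamino group (-N(CH3)2), which satisfies every atom and bond constraint.
(B) has a primary amide (-C(=O)NH2) but the amide nitrogen has H2 and only one carbon neighbour.
(C) has a primary amino group (-NH2) but the nitrogen has H2, not H0 with three carbons.
(D) has an N-methylamino group (-NHCH3) but the nitrogen still has one H (H1), not H0.
So the answer is (A).

A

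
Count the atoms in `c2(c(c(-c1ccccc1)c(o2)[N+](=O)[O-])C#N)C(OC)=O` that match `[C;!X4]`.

Check the 20 heavy atoms by environment: 1× o (aromatic, X2) → no; 10× c (aromatic, X3) → no; 1× C (X2) → match; 1× N (X1) → no; 1× N (charge +1, X3) → no; 1× O (charge -1, X1) → no; 2× O (X1) → no; 1× C (X3) → match; 1× O (X2) → no; 1× C (X4) → no.
Summing the matching environments: 1 + 1 = 2 matching atoms.

2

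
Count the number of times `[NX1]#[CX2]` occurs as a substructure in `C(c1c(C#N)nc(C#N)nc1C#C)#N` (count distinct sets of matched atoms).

[NX1]#[CX2] is the SMARTS for a nitrile: a nitrogen triple-bonded to a two-connected carbon.
The molecule carries 3 separate instances of a nitrile (-C#N) meeting every constraint; each maps to a distinct set of atoms, giving 3 matches.

3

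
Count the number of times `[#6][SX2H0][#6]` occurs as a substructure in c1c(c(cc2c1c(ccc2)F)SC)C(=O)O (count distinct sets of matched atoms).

1

[#6][SX2H0][#6] is the SMARTS for a thioether: an aliphatic sulfur bridging two carbons with no H on the sulfur.
Exactly one fragment in the molecule meets all constraints, giving 1 match.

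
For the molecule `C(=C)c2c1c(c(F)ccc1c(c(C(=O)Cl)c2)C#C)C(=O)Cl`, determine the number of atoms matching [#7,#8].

2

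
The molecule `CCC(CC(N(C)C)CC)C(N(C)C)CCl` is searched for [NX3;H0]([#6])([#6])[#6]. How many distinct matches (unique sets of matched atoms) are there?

2

[NX3;H0]([#6])([#6])[#6] is the SMARTS for a tertiary amine: a trivalent nitrogen with no H, bonded to three carbons.
The molecule carries 2 separate instances of a dimethylamino group (-N(CH3)2) meeting every constraint; each maps to a distinct set of atoms, giving 2 matches.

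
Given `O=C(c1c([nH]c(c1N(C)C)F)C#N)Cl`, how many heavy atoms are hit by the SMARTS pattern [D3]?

6

The query [D3] means: atom with exactly three heavy-atom neighbours.
Check the 14 heavy atoms by environment: 1× n (aromatic, D2) → no; 4× c (aromatic, D3) → match; 1× N (D3) → match; 2× C (D1) → no; 1× F (D1) → no; 1× C (D3) → match; 1× O (D1) → no; 1× Cl (D1) → no; 1× C (D2) → no; 1× N (D1) → no.
Summing the matching environments: 4 + 1 + 1 = 6 matching atoms.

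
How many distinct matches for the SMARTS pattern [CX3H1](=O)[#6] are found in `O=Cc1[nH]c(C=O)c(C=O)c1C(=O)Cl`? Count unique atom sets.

3

[CX3H1](=O)[#6] is the SMARTS for an aldehyde: an sp2 carbon with one H, double-bonded to O and single-bonded to carbon.
The molecule carries 3 separate instances of an aldehyde (-CHO) meeting every constraint; each maps to a distinct set of atoms, giving 3 matches.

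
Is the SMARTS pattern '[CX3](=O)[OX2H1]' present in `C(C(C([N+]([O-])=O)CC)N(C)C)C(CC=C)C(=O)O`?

Yes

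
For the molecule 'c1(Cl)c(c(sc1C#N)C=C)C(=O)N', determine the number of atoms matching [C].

Check the 13 heavy atoms by environment: 1× s (aromatic) → no; 4× c (aromatic) → no; 4× C → match; 1× Cl → no; 2× N → no; 1× O → no.
That gives 4 matching atoms.

4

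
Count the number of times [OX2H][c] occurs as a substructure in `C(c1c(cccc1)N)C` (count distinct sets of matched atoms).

0

[OX2H][c] is the SMARTS for a phenol: a hydroxyl oxygen attached to an aromatic carbon.
No fragment in the molecule satisfies every constraint, giving 0 matches.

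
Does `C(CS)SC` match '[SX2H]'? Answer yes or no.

The pattern [SX2H] describes an aliphatic sulfur with two connections, one being H — a thiol.
The molecule carries a thiol (-SH), whose atoms satisfy every constraint of the query, so the pattern matches.

Yes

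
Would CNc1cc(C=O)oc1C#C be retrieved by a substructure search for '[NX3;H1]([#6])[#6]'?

Yes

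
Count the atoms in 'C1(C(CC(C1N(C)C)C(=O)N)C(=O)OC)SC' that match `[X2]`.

2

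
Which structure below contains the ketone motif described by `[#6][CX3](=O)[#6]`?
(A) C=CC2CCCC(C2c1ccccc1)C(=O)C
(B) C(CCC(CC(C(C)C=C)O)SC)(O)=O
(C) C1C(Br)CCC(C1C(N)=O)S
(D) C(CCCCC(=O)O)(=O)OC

[#6][CX3](=O)[#6] describes a carbonyl carbon (no H) flanked by two carbons (a ketone).
(A) contains an acetyl/ketone group (-C(=O)CH3), which satisfies every atom and bond constraint.
(B) has a carboxylic acid group (-C(=O)OH) but one neighbour of the carbonyl carbon is O, not C.
(C) has a primary amide (-C(=O)NH2) but one neighbour of the carbonyl carbon is N, not C.
(D) has a carboxylic acid group (-C(=O)OH) but one neighbour of the carbonyl carbon is O, not C.
So the answer is (A).

A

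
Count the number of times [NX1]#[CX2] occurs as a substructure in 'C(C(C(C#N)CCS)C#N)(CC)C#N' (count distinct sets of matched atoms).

3

[NX1]#[CX2] is the SMARTS for a nitrile: a nitrogen triple-bonded to a two-connected carbon.
The molecule carries 3 separate instances of a nitrile (-C#N) meeting every constraint; each maps to a distinct set of atoms, giving 3 matches.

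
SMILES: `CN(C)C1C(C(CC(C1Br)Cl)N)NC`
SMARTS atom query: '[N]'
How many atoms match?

3

The query [N] means: uppercase N matches aliphatic (non-aromatic) nitrogen only.
Check the 14 heavy atoms by environment: 9× C → no; 1× Cl → no; 3× N → match; 1× Br → no.
That gives 3 matching atoms.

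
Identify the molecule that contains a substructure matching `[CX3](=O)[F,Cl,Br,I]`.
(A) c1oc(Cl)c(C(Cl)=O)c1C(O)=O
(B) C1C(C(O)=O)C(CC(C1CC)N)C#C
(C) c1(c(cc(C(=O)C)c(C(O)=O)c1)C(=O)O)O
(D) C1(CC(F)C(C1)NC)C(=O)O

A

[CX3](=O)[F,Cl,Br,I] describes a carbonyl carbon bonded to a halogen (an acyl halide).
(A) contains an acyl chloride (-C(=O)Cl), which satisfies every atom and bond constraint.
(B) has a carboxylic acid group (-C(=O)OH) but the carbonyl is bonded to -OH, not to a halogen.
(C) has a carboxylic acid group (-C(=O)OH) but the carbonyl is bonded to -OH, not to a halogen.
(D) has a carboxylic acid group (-C(=O)OH) but the carbonyl is bonded to -OH, not to a halogen.
So the answer is (A).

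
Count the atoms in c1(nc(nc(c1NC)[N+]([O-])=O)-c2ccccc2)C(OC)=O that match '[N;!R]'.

Check the 21 heavy atoms by environment: 2× n (aromatic, in 6-ring) → no; 10× c (aromatic, in 6-ring) → no; 3× C (acyclic) → no; 3× O (acyclic) → no; 1× N (charge +1, acyclic) → match; 1× O (charge -1, acyclic) → no; 1× N (acyclic) → match.
Summing the matching environments: 1 + 1 = 2 matching atoms.

2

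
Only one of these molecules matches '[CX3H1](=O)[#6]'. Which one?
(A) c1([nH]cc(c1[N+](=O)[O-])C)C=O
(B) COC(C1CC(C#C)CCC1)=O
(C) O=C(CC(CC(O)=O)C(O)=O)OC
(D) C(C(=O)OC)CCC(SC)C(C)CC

[CX3H1](=O)[#6] describes an sp2 carbon with one H, double-bonded to O and single-bonded to carbon (an aldehyde).
(A) contains an aldehyde (-CHO), which satisfies every atom and bond constraint.
(B) has a methyl-ester group (-C(=O)OCH3) but the carbonyl carbon has H0, not H1.
(C) has a carboxylic acid group (-C(=O)OH) but the carbonyl carbon has H0 and is bonded to O, not H1.
(D) has a methyl-ester group (-C(=O)OCH3) but the carbonyl carbon has H0, not H1.
So the answer is (A).

A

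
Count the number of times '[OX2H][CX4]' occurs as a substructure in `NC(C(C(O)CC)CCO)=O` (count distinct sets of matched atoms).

2

[OX2H][CX4] is the SMARTS for an aliphatic alcohol: a hydroxyl oxygen bound to an sp3 (X4) carbon.
The molecule carries 2 separate instances of a hydroxyl group (-OH) meeting every constraint; each maps to a distinct set of atoms, giving 2 matches.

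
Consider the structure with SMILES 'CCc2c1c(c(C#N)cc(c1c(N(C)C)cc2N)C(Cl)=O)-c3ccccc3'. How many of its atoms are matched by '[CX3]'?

1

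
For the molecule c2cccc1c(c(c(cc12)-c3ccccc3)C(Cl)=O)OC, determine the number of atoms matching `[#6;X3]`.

17

The query [#6;X3] means: any carbon (aromatic or not) with three total connections.
Check the 21 heavy atoms by environment: 16× c (aromatic, X3) → match; 1× C (X3) → match; 1× O (X1) → no; 1× Cl (X1) → no; 1× O (X2) → no; 1× C (X4) → no.
Summing the matching environments: 16 + 1 = 17 matching atoms.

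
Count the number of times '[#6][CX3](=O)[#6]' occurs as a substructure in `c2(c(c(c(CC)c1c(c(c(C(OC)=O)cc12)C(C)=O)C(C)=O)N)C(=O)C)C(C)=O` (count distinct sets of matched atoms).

4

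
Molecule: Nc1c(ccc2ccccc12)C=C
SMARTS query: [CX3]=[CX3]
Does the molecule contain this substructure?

The pattern [CX3]=[CX3] describes a non-aromatic C=C double bond between two sp2 carbons — an alkene.
The molecule carries a vinyl group (-CH=CH2), whose atoms satisfy every constraint of the query, so the pattern matches.

Yes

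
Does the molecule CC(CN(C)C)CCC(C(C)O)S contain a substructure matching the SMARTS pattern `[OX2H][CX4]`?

Yes

The pattern [OX2H][CX4] describes a hydroxyl oxygen bound to an sp3 (X4) carbon — an aliphatic alcohol.
The molecule carries a hydroxyl group (-OH), whose atoms satisfy every constraint of the query, so the pattern matches.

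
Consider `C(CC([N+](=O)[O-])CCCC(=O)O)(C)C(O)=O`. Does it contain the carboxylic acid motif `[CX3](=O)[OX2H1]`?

Yes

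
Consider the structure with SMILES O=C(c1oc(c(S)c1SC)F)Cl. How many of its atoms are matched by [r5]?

Check the 12 heavy atoms by environment: 1× o (aromatic, in 5-ring) → match; 4× c (aromatic, in 5-ring) → match; 1× F (acyclic) → no; 2× C (acyclic) → no; 1× O (acyclic) → no; 1× Cl (acyclic) → no; 2× S (acyclic) → no.
Summing the matching environments: 1 + 4 = 5 matching atoms.

5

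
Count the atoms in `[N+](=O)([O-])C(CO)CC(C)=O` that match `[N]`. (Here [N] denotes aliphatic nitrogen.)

1

The query [N] means: uppercase N matches aliphatic (non-aromatic) nitrogen only.
Check the 10 heavy atoms by environment: 5× C → no; 3× O → no; 1× N (charge +1) → match; 1× O (charge -1) → no.
That gives 1 matching atom.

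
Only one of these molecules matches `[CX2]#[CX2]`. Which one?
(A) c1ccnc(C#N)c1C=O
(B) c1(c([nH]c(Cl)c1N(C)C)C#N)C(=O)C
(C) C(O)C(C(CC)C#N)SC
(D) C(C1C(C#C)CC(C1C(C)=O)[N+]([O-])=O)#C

D

[CX2]#[CX2] describes a carbon-carbon triple bond (an alkyne).
(A) has a nitrile (-C#N) but the triple bond is C#N, not C#C.
(B) has a nitrile (-C#N) but the triple bond is C#N, not C#C.
(C) has a nitrile (-C#N) but the triple bond is C#N, not C#C.
(D) contains an ethynyl group (-C#CH), which satisfies every atom and bond constraint.
So the answer is (D).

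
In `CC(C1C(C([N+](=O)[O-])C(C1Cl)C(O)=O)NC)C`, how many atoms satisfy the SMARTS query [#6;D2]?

0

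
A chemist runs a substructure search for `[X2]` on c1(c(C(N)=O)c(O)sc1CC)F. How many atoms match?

Check the 12 heavy atoms by environment: 1× s (aromatic, X2) → match; 4× c (aromatic, X3) → no; 1× O (X2) → match; 2× C (X4) → no; 1× F (X1) → no; 1× C (X3) → no; 1× O (X1) → no; 1× N (X3) → no.
Summing the matching environments: 1 + 1 = 2 matching atoms.

2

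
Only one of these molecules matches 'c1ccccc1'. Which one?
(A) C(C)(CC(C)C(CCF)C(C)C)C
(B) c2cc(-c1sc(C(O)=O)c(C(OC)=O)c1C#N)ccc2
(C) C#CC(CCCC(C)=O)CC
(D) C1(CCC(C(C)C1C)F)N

B

c1ccccc1 describes six aromatic carbons in a ring (a benzene ring).
(A) has a methyl group (-CH3) but no six-membered all-carbon aromatic ring is present.
(B) contains a phenyl ring, which satisfies every atom and bond constraint.
(C) has a methyl group (-CH3) but no six-membered all-carbon aromatic ring is present.
(D) has a methyl group (-CH3) but no six-membered all-carbon aromatic ring is present.
So the answer is (B).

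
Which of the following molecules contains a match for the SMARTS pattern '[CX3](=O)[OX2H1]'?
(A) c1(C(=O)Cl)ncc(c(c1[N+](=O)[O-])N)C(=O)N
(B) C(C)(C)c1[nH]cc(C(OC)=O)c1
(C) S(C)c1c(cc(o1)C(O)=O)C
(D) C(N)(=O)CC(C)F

C

[CX3](=O)[OX2H1] describes an sp2 carbon double-bonded to O and single-bonded to an -OH oxygen (a carboxylic acid).
(A) has a primary amide (-C(=O)NH2) but the carbonyl is bonded to N, not to an -OH oxygen.
(B) has a methyl-ester group (-C(=O)OCH3) but the singly-bonded O has no H (OX2H0, not OX2H1).
(C) contains a carboxylic acid group (-C(=O)OH), which satisfies every atom and bond constraint.
(D) has a primary amide (-C(=O)NH2) but the carbonyl is bonded to N, not to an -OH oxygen.
So the answer is (C).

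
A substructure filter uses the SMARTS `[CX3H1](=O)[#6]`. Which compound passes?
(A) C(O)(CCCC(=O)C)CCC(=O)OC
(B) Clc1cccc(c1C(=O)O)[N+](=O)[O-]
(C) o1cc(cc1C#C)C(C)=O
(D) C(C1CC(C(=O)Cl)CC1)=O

D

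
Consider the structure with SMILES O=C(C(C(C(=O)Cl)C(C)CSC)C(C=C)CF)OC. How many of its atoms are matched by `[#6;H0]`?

2

The query [#6;H0] means: any carbon with no attached hydrogen.
Check the 19 heavy atoms by environment: 3× C (H2) → no; 5× C (H1) → no; 3× C (H3) → no; 1× S (H0) → no; 2× C (H0) → match; 3× O (H0) → no; 1× Cl (H0) → no; 1× F (H0) → no.
That gives 2 matching atoms.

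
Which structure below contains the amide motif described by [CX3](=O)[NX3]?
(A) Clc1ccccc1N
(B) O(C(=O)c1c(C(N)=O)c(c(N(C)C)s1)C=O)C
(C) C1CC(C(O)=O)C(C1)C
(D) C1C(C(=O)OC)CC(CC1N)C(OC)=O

B

[CX3](=O)[NX3] describes a carbonyl carbon bonded to a trivalent nitrogen (an amide).
(A) has a primary amino group (-NH2) but the -NH2 is not attached to a carbonyl carbon.
(B) contains a primary amide (-C(=O)NH2), which satisfies every atom and bond constraint.
(C) has a carboxylic acid group (-C(=O)OH) but the carbonyl is bonded to O, not to an NX3 nitrogen.
(D) has a primary amino group (-NH2) but the -NH2 is not attached to a carbonyl carbon.
So the answer is (B).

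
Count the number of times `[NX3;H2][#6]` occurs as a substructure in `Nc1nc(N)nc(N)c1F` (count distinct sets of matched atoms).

3

[NX3;H2][#6] is the SMARTS for a primary amine: a trivalent nitrogen with two H attached to carbon.
The molecule carries 3 separate instances of a primary amino group (-NH2) meeting every constraint; each maps to a distinct set of atoms, giving 3 matches.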